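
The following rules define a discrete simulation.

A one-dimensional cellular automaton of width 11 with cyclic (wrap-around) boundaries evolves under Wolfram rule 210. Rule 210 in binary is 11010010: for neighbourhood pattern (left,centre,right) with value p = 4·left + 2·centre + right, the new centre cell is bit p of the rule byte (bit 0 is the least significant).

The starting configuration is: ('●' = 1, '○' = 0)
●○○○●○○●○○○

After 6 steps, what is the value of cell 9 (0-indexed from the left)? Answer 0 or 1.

0

t=0: ●○○○●○○●○○○
t=1: ○●○●○●●○●○●
t=2: ○○○○○○●○○○○
t=3: ○○○○○●○●○○○
t=4: ○○○○●○○○●○○
t=5: ○○○●○●○●○●○
t=6: ○○●○○○○○○○●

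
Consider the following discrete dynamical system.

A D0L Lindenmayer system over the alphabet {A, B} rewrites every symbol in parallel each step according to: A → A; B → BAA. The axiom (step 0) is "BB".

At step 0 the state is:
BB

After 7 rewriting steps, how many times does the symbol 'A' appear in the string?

k=0  BB
k=1  BAABAA
k=2  BAAAABAAAA
k=3  BAAAAAABAAAAAA
k=4  BAAAAAAAABAAAAAAAA
k=5  BAAAAAAAAAABAAAAAAAAAA
k=6  BAAAAAAAAAAAABAAAAAAAAAAAA
k=7  BAAAAAAAAAAAAAABAAAAAAAAAAAAAA

28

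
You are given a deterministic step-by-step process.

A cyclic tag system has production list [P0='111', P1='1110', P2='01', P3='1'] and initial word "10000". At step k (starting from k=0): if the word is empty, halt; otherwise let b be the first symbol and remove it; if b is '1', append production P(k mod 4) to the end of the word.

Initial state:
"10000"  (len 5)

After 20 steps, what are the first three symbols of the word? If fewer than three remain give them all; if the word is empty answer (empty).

[0] "10000"  (len 5)
[1] "0000111"  (len 7)
[2] "000111"  (len 6)
[3] "00111"  (len 5)
[4] "0111"  (len 4)
[5] "111"  (len 3)
[6] "111110"  (len 6)
[7] "1111001"  (len 7)
[8] "1110011"  (len 7)
[9] "110011111"  (len 9)
[10] "100111111110"  (len 12)
[11] "0011111111001"  (len 13)
[12] "011111111001"  (len 12)
[13] "11111111001"  (len 11)
[14] "11111110011110"  (len 14)
[15] "111111001111001"  (len 15)
[16] "111110011110011"  (len 15)
[17] "11110011110011111"  (len 17)
[18] "11100111100111111110"  (len 20)
[19] "110011110011111111001"  (len 21)
[20] "100111100111111110011"  (len 21)

100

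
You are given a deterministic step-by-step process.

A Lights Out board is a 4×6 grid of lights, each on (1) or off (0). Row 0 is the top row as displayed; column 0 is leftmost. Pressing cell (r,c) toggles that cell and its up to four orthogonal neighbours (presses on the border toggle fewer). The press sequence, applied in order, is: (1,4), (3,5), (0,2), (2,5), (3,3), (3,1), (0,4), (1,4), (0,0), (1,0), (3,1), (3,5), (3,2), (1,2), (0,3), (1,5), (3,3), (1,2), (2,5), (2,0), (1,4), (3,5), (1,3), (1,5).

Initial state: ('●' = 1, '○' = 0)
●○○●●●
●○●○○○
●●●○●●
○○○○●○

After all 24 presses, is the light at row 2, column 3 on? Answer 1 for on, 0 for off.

[0] ●○○●●●
●○●○○○
●●●○●●
○○○○●○
[1] ●○○●○●
●○●●●●
●●●○○●
○○○○●○
[2] ●○○●○●
●○●●●●
●●●○○○
○○○○○●
[3] ●●●○○●
●○○●●●
●●●○○○
○○○○○●
[4] ●●●○○●
●○○●●○
●●●○●●
○○○○○○
[5] ●●●○○●
●○○●●○
●●●●●●
○○●●●○
[6] ●●●○○●
●○○●●○
●○●●●●
●●○●●○
[7] ●●●●●○
●○○●○○
●○●●●●
●●○●●○
[8] ●●●●○○
●○○○●●
●○●●○●
●●○●●○
[9] ○○●●○○
○○○○●●
●○●●○●
●●○●●○
[10] ●○●●○○
●●○○●●
○○●●○●
●●○●●○
[11] ●○●●○○
●●○○●●
○●●●○●
○○●●●○
[12] ●○●●○○
●●○○●●
○●●●○○
○○●●○●
[13] ●○●●○○
●●○○●●
○●○●○○
○●○○○●
[14] ●○○●○○
●○●●●●
○●●●○○
○●○○○●
[15] ●○●○●○
●○●○●●
○●●●○○
○●○○○●
[16] ●○●○●●
●○●○○○
○●●●○●
○●○○○●
[17] ●○●○●●
●○●○○○
○●●○○●
○●●●●●
[18] ●○○○●●
●●○●○○
○●○○○●
○●●●●●
[19] ●○○○●●
●●○●○●
○●○○●○
○●●●●○
[20] ●○○○●●
○●○●○●
●○○○●○
●●●●●○
[21] ●○○○○●
○●○○●○
●○○○○○
●●●●●○
[22] ●○○○○●
○●○○●○
●○○○○●
●●●●○●
[23] ●○○●○●
○●●●○○
●○○●○●
●●●●○●
[24] ●○○●○○
○●●●●●
●○○●○○
●●●●○●

1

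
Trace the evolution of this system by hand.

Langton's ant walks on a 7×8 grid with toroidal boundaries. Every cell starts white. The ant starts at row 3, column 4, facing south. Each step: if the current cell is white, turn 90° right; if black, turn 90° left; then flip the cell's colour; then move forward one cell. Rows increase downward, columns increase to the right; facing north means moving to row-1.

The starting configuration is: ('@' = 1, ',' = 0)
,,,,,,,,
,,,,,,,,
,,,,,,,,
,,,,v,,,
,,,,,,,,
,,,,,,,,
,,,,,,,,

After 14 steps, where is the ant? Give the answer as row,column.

step 0: ,,,,,,,,
,,,,,,,,
,,,,,,,,
,,,,v,,,
,,,,,,,,
,,,,,,,,
,,,,,,,,
step 1: ,,,,,,,,
,,,,,,,,
,,,,,,,,
,,,<@,,,
,,,,,,,,
,,,,,,,,
,,,,,,,,
step 2: ,,,,,,,,
,,,,,,,,
,,,^,,,,
,,,@@,,,
,,,,,,,,
,,,,,,,,
,,,,,,,,
step 3: ,,,,,,,,
,,,,,,,,
,,,@>,,,
,,,@@,,,
,,,,,,,,
,,,,,,,,
,,,,,,,,
step 4: ,,,,,,,,
,,,,,,,,
,,,@@,,,
,,,@v,,,
,,,,,,,,
,,,,,,,,
,,,,,,,,
step 5: ,,,,,,,,
,,,,,,,,
,,,@@,,,
,,,@,>,,
,,,,,,,,
,,,,,,,,
,,,,,,,,
step 6: ,,,,,,,,
,,,,,,,,
,,,@@,,,
,,,@,@,,
,,,,,v,,
,,,,,,,,
,,,,,,,,
step 7: ,,,,,,,,
,,,,,,,,
,,,@@,,,
,,,@,@,,
,,,,<@,,
,,,,,,,,
,,,,,,,,
step 8: ,,,,,,,,
,,,,,,,,
,,,@@,,,
,,,@^@,,
,,,,@@,,
,,,,,,,,
,,,,,,,,
step 9: ,,,,,,,,
,,,,,,,,
,,,@@,,,
,,,@@>,,
,,,,@@,,
,,,,,,,,
,,,,,,,,
step 10: ,,,,,,,,
,,,,,,,,
,,,@@^,,
,,,@@,,,
,,,,@@,,
,,,,,,,,
,,,,,,,,
step 11: ,,,,,,,,
,,,,,,,,
,,,@@@>,
,,,@@,,,
,,,,@@,,
,,,,,,,,
,,,,,,,,
step 12: ,,,,,,,,
,,,,,,,,
,,,@@@@,
,,,@@,v,
,,,,@@,,
,,,,,,,,
,,,,,,,,
step 13: ,,,,,,,,
,,,,,,,,
,,,@@@@,
,,,@@<@,
,,,,@@,,
,,,,,,,,
,,,,,,,,
step 14: ,,,,,,,,
,,,,,,,,
,,,@@^@,
,,,@@@@,
,,,,@@,,
,,,,,,,,
,,,,,,,,

2,5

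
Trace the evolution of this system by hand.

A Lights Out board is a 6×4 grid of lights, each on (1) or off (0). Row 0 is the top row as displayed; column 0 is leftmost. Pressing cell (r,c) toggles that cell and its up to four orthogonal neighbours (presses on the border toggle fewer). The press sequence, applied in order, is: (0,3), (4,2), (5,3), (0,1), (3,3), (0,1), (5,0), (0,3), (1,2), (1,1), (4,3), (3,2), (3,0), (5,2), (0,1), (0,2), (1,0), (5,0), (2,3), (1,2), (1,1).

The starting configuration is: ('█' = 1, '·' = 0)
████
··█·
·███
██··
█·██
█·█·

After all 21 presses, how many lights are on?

0) ████
··█·
·███
██··
█·██
█·█·
1) ██··
··██
·███
██··
█·██
█·█·
2) ██··
··██
·███
███·
██··
█···
3) ██··
··██
·███
███·
██·█
█·██
4) ··█·
·███
·███
███·
██·█
█·██
5) ··█·
·███
·██·
██·█
██··
█·██
6) ██··
··██
·██·
██·█
██··
█·██
7) ██··
··██
·██·
██·█
·█··
·███
8) ████
··█·
·██·
██·█
·█··
·███
9) ██·█
·█·█
·█··
██·█
·█··
·███
10) █··█
█·██
····
██·█
·█··
·███
11) █··█
█·██
····
██··
·███
·██·
12) █··█
█·██
··█·
█·██
·█·█
·██·
13) █··█
█·██
█·█·
·███
██·█
·██·
14) █··█
█·██
█·█·
·███
████
···█
15) ·███
████
█·█·
·███
████
···█
16) ····
██·█
█·█·
·███
████
···█
17) █···
···█
··█·
·███
████
···█
18) █···
···█
··█·
·███
·███
██·█
19) █···
····
···█
·██·
·███
██·█
20) █·█·
·███
··██
·██·
·███
██·█
21) ███·
█··█
·███
·██·
·███
██·█

16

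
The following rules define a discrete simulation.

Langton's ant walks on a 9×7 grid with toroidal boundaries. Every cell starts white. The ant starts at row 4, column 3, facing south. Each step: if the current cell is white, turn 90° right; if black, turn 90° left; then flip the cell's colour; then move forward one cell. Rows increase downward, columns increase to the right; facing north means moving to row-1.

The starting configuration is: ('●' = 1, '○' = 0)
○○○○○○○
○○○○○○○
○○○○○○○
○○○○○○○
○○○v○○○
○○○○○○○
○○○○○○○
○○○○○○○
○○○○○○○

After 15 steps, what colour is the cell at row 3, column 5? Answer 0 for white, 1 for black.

gen 0: ○○○○○○○
○○○○○○○
○○○○○○○
○○○○○○○
○○○v○○○
○○○○○○○
○○○○○○○
○○○○○○○
○○○○○○○
gen 1: ○○○○○○○
○○○○○○○
○○○○○○○
○○○○○○○
○○<●○○○
○○○○○○○
○○○○○○○
○○○○○○○
○○○○○○○
gen 2: ○○○○○○○
○○○○○○○
○○○○○○○
○○^○○○○
○○●●○○○
○○○○○○○
○○○○○○○
○○○○○○○
○○○○○○○
gen 3: ○○○○○○○
○○○○○○○
○○○○○○○
○○●>○○○
○○●●○○○
○○○○○○○
○○○○○○○
○○○○○○○
○○○○○○○
gen 4: ○○○○○○○
○○○○○○○
○○○○○○○
○○●●○○○
○○●v○○○
○○○○○○○
○○○○○○○
○○○○○○○
○○○○○○○
gen 5: ○○○○○○○
○○○○○○○
○○○○○○○
○○●●○○○
○○●○>○○
○○○○○○○
○○○○○○○
○○○○○○○
○○○○○○○
gen 6: ○○○○○○○
○○○○○○○
○○○○○○○
○○●●○○○
○○●○●○○
○○○○v○○
○○○○○○○
○○○○○○○
○○○○○○○
gen 7: ○○○○○○○
○○○○○○○
○○○○○○○
○○●●○○○
○○●○●○○
○○○<●○○
○○○○○○○
○○○○○○○
○○○○○○○
gen 8: ○○○○○○○
○○○○○○○
○○○○○○○
○○●●○○○
○○●^●○○
○○○●●○○
○○○○○○○
○○○○○○○
○○○○○○○
gen 9: ○○○○○○○
○○○○○○○
○○○○○○○
○○●●○○○
○○●●>○○
○○○●●○○
○○○○○○○
○○○○○○○
○○○○○○○
gen 10: ○○○○○○○
○○○○○○○
○○○○○○○
○○●●^○○
○○●●○○○
○○○●●○○
○○○○○○○
○○○○○○○
○○○○○○○
gen 11: ○○○○○○○
○○○○○○○
○○○○○○○
○○●●●>○
○○●●○○○
○○○●●○○
○○○○○○○
○○○○○○○
○○○○○○○
gen 12: ○○○○○○○
○○○○○○○
○○○○○○○
○○●●●●○
○○●●○v○
○○○●●○○
○○○○○○○
○○○○○○○
○○○○○○○
gen 13: ○○○○○○○
○○○○○○○
○○○○○○○
○○●●●●○
○○●●<●○
○○○●●○○
○○○○○○○
○○○○○○○
○○○○○○○
gen 14: ○○○○○○○
○○○○○○○
○○○○○○○
○○●●^●○
○○●●●●○
○○○●●○○
○○○○○○○
○○○○○○○
○○○○○○○
gen 15: ○○○○○○○
○○○○○○○
○○○○○○○
○○●<○●○
○○●●●●○
○○○●●○○
○○○○○○○
○○○○○○○
○○○○○○○

1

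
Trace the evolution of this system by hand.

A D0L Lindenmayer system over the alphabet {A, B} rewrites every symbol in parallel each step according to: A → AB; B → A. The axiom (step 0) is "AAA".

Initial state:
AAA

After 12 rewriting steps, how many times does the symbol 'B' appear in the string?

k=0  AAA
k=1  ABABAB
k=2  ABAABAABA
k=3  ABAABABAABABAAB
k=4  ABAABABAABAABABAABAABABA
k=5  ABAABABAABAABABAABABAABAABABAABABAABAAB
k=6  ABAABABAABAABABAABABAABAABABAABAABABAABABAABAABABAABAABABAABABA
k=7  ABAABABAABAABABAABABAABAABABAABAABABAABABAABAABABAABABAABAABABAABAABABAABABAABAABABAABABAABAABABAABAAB
k=8  ABAABABAABAABABAABABAABAABABAABAABABAABABAABAABABAABABAABA…ABAABAABABAABAABABAABABAABAABABAABAABABAABABAABAABABAABABA  (len 165)
k=9  ABAABABAABAABABAABABAABAABABAABAABABAABABAABAABABAABABAABA…AABABAABABAABAABABAABABAABAABABAABAABABAABABAABAABABAABAAB  (len 267)
k=10  ABAABABAABAABABAABABAABAABABAABAABABAABABAABAABABAABABAABA…AABABAABABAABAABABAABABAABAABABAABAABABAABABAABAABABAABABA  (len 432)
k=11  ABAABABAABAABABAABABAABAABABAABAABABAABABAABAABABAABABAABA…AABABAABABAABAABABAABABAABAABABAABAABABAABABAABAABABAABAAB  (len 699)
k=12  ABAABABAABAABABAABABAABAABABAABAABABAABABAABAABABAABABAABA…AABABAABABAABAABABAABABAABAABABAABAABABAABABAABAABABAABABA  (len 1131)

432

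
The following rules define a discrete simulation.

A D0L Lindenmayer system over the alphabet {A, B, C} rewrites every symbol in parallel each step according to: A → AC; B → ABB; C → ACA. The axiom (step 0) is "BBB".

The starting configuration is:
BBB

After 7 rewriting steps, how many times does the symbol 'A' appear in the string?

1347

k=0  BBB
k=1  ABBABBABB
k=2  ACABBABBACABBABBACABBABB
k=3  ACACAACABBABBACABBABBACACAACABBABBACABBABBACACAACABBABBACABBABB
k=4  ACACAACACAACACACAACABBABBACABBABBACACAACABBABBACABBABBACAC…BABBACACAACACAACACACAACABBABBACABBABBACACAACABBABBACABBABB  (len 162)
k=5  ACACAACACAACACACAACACAACACACAACACAACACAACACACAACABBABBACAB…BABBACACAACACAACACACAACABBABBACABBABBACACAACABBABBACABBABB  (len 411)
k=6  ACACAACACAACACACAACACAACACACAACACAACACAACACACAACACAACACACA…BABBACACAACACAACACACAACABBABBACABBABBACACAACABBABBACABBABB  (len 1032)
k=7  ACACAACACAACACACAACACAACACACAACACAACACAACACACAACACAACACACA…BABBACACAACACAACACACAACABBABBACABBABBACACAACABBABBACABBABB  (len 2571)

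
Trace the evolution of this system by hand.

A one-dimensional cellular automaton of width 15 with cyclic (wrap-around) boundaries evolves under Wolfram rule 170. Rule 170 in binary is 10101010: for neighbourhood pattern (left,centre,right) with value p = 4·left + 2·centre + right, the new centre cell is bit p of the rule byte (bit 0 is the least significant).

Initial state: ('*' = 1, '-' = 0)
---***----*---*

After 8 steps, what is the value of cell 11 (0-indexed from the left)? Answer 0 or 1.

step 0: ---***----*---*
step 1: --***----*---*-
step 2: -***----*---*--
step 3: ***----*---*---
step 4: **----*---*---*
step 5: *----*---*---**
step 6: ----*---*---***
step 7: ---*---*---***-
step 8: --*---*---***--

1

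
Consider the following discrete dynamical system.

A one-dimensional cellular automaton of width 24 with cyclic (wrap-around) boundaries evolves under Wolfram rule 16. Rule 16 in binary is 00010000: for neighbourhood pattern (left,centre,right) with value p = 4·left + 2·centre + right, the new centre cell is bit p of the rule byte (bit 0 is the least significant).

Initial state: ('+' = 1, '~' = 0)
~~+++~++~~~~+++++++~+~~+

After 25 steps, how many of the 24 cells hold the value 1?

t=0: ~~+++~++~~~~+++++++~+~~+
t=1: +~~~~~~~+~~~~~~~~~~~~+~~
t=2: ~+~~~~~~~+~~~~~~~~~~~~+~
t=3: ~~+~~~~~~~+~~~~~~~~~~~~+
t=4: +~~+~~~~~~~+~~~~~~~~~~~~
t=5: ~+~~+~~~~~~~+~~~~~~~~~~~
t=6: ~~+~~+~~~~~~~+~~~~~~~~~~
t=7: ~~~+~~+~~~~~~~+~~~~~~~~~
t=8: ~~~~+~~+~~~~~~~+~~~~~~~~
t=9: ~~~~~+~~+~~~~~~~+~~~~~~~
t=10: ~~~~~~+~~+~~~~~~~+~~~~~~
t=11: ~~~~~~~+~~+~~~~~~~+~~~~~
t=12: ~~~~~~~~+~~+~~~~~~~+~~~~
t=13: ~~~~~~~~~+~~+~~~~~~~+~~~
t=14: ~~~~~~~~~~+~~+~~~~~~~+~~
t=15: ~~~~~~~~~~~+~~+~~~~~~~+~
t=16: ~~~~~~~~~~~~+~~+~~~~~~~+
t=17: +~~~~~~~~~~~~+~~+~~~~~~~
t=18: ~+~~~~~~~~~~~~+~~+~~~~~~
t=19: ~~+~~~~~~~~~~~~+~~+~~~~~
t=20: ~~~+~~~~~~~~~~~~+~~+~~~~
t=21: ~~~~+~~~~~~~~~~~~+~~+~~~
t=22: ~~~~~+~~~~~~~~~~~~+~~+~~
t=23: ~~~~~~+~~~~~~~~~~~~+~~+~
t=24: ~~~~~~~+~~~~~~~~~~~~+~~+
t=25: +~~~~~~~+~~~~~~~~~~~~+~~

3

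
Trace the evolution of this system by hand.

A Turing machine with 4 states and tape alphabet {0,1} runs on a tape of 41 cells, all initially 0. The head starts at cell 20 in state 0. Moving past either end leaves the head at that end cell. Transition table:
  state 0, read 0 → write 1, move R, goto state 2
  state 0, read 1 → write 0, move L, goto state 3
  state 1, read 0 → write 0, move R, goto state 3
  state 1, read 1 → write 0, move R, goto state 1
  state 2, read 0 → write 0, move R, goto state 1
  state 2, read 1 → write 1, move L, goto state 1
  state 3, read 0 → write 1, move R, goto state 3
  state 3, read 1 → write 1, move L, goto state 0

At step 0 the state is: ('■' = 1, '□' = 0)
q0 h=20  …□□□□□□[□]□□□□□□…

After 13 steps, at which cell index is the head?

33

step 0: q0 h=20  …□□□□□□[□]□□□□□□…
step 1: q2 h=21  …□□□□□■[□]□□□□□□…
step 2: q1 h=22  …□□□□■□[□]□□□□□□…
step 3: q3 h=23  …□□□■□□[□]□□□□□□…
step 4: q3 h=24  …□□■□□■[□]□□□□□□…
step 5: q3 h=25  …□■□□■■[□]□□□□□□…
step 6: q3 h=26  …■□□■■■[□]□□□□□□…
step 7: q3 h=27  …□□■■■■[□]□□□□□□…
step 8: q3 h=28  …□■■■■■[□]□□□□□□…
step 9: q3 h=29  …■■■■■■[□]□□□□□□…
step 10: q3 h=30  …■■■■■■[□]□□□□□□…
step 11: q3 h=31  …■■■■■■[□]□□□□□□…
step 12: q3 h=32  …■■■■■■[□]□□□□□□…
step 13: q3 h=33  …■■■■■■[□]□□□□□□…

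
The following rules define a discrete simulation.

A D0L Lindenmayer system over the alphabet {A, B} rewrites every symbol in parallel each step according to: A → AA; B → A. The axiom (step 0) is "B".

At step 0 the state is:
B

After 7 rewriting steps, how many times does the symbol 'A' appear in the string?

64

k=0  B
k=1  A
k=2  AA
k=3  AAAA
k=4  AAAAAAAA
k=5  AAAAAAAAAAAAAAAA
k=6  AAAAAAAAAAAAAAAAAAAAAAAAAAAAAAAA
k=7  AAAAAAAAAAAAAAAAAAAAAAAAAAAAAAAAAAAAAAAAAAAAAAAAAAAAAAAAAAAAAAAA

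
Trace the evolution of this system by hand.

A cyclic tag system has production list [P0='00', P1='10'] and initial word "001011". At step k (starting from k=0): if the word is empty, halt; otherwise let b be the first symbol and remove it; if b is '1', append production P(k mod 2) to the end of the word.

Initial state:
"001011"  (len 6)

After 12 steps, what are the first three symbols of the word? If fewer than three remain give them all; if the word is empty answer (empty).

t=0: "001011"  (len 6)
t=1: "01011"  (len 5)
t=2: "1011"  (len 4)
t=3: "01100"  (len 5)
t=4: "1100"  (len 4)
t=5: "10000"  (len 5)
t=6: "000010"  (len 6)
t=7: "00010"  (len 5)
t=8: "0010"  (len 4)
t=9: "010"  (len 3)
t=10: "10"  (len 2)
t=11: "000"  (len 3)
t=12: "00"  (len 2)

00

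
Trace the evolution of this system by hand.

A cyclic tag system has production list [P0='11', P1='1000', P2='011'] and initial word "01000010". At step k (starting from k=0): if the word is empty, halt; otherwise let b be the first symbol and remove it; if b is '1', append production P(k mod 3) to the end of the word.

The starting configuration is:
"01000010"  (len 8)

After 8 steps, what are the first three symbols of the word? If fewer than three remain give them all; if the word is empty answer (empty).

100

gen 0: "01000010"  (len 8)
gen 1: "1000010"  (len 7)
gen 2: "0000101000"  (len 10)
gen 3: "000101000"  (len 9)
gen 4: "00101000"  (len 8)
gen 5: "0101000"  (len 7)
gen 6: "101000"  (len 6)
gen 7: "0100011"  (len 7)
gen 8: "100011"  (len 6)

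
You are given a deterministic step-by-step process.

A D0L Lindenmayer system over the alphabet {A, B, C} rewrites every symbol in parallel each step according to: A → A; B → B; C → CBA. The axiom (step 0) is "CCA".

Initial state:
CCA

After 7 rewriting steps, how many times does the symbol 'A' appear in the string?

15

gen 0: CCA
gen 1: CBACBAA
gen 2: CBABACBABAA
gen 3: CBABABACBABABAA
gen 4: CBABABABACBABABABAA
gen 5: CBABABABABACBABABABABAA
gen 6: CBABABABABABACBABABABABABAA
gen 7: CBABABABABABABACBABABABABABABAA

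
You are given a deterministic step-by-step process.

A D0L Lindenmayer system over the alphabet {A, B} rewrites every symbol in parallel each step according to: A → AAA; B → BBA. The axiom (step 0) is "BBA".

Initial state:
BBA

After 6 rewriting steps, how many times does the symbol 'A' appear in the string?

[0] BBA
[1] BBABBAAAA
[2] BBABBAAAABBABBAAAAAAAAAAAAA
[3] BBABBAAAABBABBAAAAAAAAAAAAABBABBAAAABBABBAAAAAAAAAAAAAAAAAAAAAAAAAAAAAAAAAAAAAAAA
[4] BBABBAAAABBABBAAAAAAAAAAAAABBABBAAAABBABBAAAAAAAAAAAAAAAAA…AAAAAAAAAAAAAAAAAAAAAAAAAAAAAAAAAAAAAAAAAAAAAAAAAAAAAAAAAA  (len 243)
[5] BBABBAAAABBABBAAAAAAAAAAAAABBABBAAAABBABBAAAAAAAAAAAAAAAAA…AAAAAAAAAAAAAAAAAAAAAAAAAAAAAAAAAAAAAAAAAAAAAAAAAAAAAAAAAA  (len 729)
[6] BBABBAAAABBABBAAAAAAAAAAAAABBABBAAAABBABBAAAAAAAAAAAAAAAAA…AAAAAAAAAAAAAAAAAAAAAAAAAAAAAAAAAAAAAAAAAAAAAAAAAAAAAAAAAA  (len 2187)

2059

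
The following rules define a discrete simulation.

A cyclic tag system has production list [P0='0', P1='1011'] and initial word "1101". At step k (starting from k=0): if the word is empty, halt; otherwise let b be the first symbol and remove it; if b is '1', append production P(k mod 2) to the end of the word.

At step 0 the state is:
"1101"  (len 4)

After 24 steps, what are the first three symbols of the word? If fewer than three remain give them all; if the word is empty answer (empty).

111

[0] "1101"  (len 4)
[1] "1010"  (len 4)
[2] "0101011"  (len 7)
[3] "101011"  (len 6)
[4] "010111011"  (len 9)
[5] "10111011"  (len 8)
[6] "01110111011"  (len 11)
[7] "1110111011"  (len 10)
[8] "1101110111011"  (len 13)
[9] "1011101110110"  (len 13)
[10] "0111011101101011"  (len 16)
[11] "111011101101011"  (len 15)
[12] "110111011010111011"  (len 18)
[13] "101110110101110110"  (len 18)
[14] "011101101011101101011"  (len 21)
[15] "11101101011101101011"  (len 20)
[16] "11011010111011010111011"  (len 23)
[17] "10110101110110101110110"  (len 23)
[18] "01101011101101011101101011"  (len 26)
[19] "1101011101101011101101011"  (len 25)
[20] "1010111011010111011010111011"  (len 28)
[21] "0101110110101110110101110110"  (len 28)
[22] "101110110101110110101110110"  (len 27)
[23] "011101101011101101011101100"  (len 27)
[24] "11101101011101101011101100"  (len 26)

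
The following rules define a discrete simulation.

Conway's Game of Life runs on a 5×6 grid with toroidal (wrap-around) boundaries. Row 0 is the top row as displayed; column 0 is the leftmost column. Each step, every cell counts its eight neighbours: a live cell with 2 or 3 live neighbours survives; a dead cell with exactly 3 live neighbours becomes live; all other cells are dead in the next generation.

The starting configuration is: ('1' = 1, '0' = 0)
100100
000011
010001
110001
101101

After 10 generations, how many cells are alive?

gen 0: 100100
000011
010001
110001
101101
gen 1: 111100
000011
010000
000000
001100
gen 2: 110001
000111
000000
001000
000100
gen 3: 101101
000011
000110
000000
111000
gen 4: 001100
101000
000111
011100
101101
gen 5: 100011
011001
100011
010000
100000
gen 6: 000010
010100
001011
010000
110000
gen 7: 111000
001101
111110
011001
110000
gen 8: 000101
000001
000000
000011
000001
gen 9: 100001
000010
000011
000011
100001
gen 10: 100010
100010
000100
000000
000000

5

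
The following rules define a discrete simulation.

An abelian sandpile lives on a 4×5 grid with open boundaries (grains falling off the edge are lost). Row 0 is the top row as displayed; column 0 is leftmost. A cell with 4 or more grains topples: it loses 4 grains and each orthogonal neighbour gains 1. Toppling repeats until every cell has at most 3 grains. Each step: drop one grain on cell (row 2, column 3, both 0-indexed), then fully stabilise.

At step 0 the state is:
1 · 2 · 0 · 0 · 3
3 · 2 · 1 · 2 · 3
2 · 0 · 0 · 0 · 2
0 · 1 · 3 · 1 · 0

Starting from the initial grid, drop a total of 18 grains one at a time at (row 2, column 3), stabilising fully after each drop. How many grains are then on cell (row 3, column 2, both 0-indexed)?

t=0: 1 · 2 · 0 · 0 · 3
3 · 2 · 1 · 2 · 3
2 · 0 · 0 · 0 · 2
0 · 1 · 3 · 1 · 0
t=1: 1 · 2 · 0 · 0 · 3
3 · 2 · 1 · 2 · 3
2 · 0 · 0 · 1 · 2
0 · 1 · 3 · 1 · 0
t=2: 1 · 2 · 0 · 0 · 3
3 · 2 · 1 · 2 · 3
2 · 0 · 0 · 2 · 2
0 · 1 · 3 · 1 · 0
t=3: 1 · 2 · 0 · 0 · 3
3 · 2 · 1 · 2 · 3
2 · 0 · 0 · 3 · 2
0 · 1 · 3 · 1 · 0
t=4: 1 · 2 · 0 · 0 · 3
3 · 2 · 1 · 3 · 3
2 · 0 · 1 · 0 · 3
0 · 1 · 3 · 2 · 0
t=5: 1 · 2 · 0 · 0 · 3
3 · 2 · 1 · 3 · 3
2 · 0 · 1 · 1 · 3
0 · 1 · 3 · 2 · 0
t=6: 1 · 2 · 0 · 0 · 3
3 · 2 · 1 · 3 · 3
2 · 0 · 1 · 2 · 3
0 · 1 · 3 · 2 · 0
t=7: 1 · 2 · 0 · 0 · 3
3 · 2 · 1 · 3 · 3
2 · 0 · 1 · 3 · 3
0 · 1 · 3 · 2 · 0
t=8: 1 · 2 · 0 · 2 · 0
3 · 2 · 2 · 1 · 2
2 · 0 · 2 · 2 · 1
0 · 1 · 3 · 3 · 1
t=9: 1 · 2 · 0 · 2 · 0
3 · 2 · 2 · 1 · 2
2 · 0 · 2 · 3 · 1
0 · 1 · 3 · 3 · 1
t=10: 1 · 2 · 0 · 2 · 0
3 · 2 · 3 · 2 · 2
2 · 1 · 0 · 2 · 2
0 · 2 · 1 · 1 · 2
t=11: 1 · 2 · 0 · 2 · 0
3 · 2 · 3 · 2 · 2
2 · 1 · 0 · 3 · 2
0 · 2 · 1 · 1 · 2
t=12: 1 · 2 · 0 · 2 · 0
3 · 2 · 3 · 3 · 2
2 · 1 · 1 · 0 · 3
0 · 2 · 1 · 2 · 2
t=13: 1 · 2 · 0 · 2 · 0
3 · 2 · 3 · 3 · 2
2 · 1 · 1 · 1 · 3
0 · 2 · 1 · 2 · 2
t=14: 1 · 2 · 0 · 2 · 0
3 · 2 · 3 · 3 · 2
2 · 1 · 1 · 2 · 3
0 · 2 · 1 · 2 · 2
t=15: 1 · 2 · 0 · 2 · 0
3 · 2 · 3 · 3 · 2
2 · 1 · 1 · 3 · 3
0 · 2 · 1 · 2 · 2
t=16: 1 · 2 · 1 · 3 · 1
3 · 3 · 0 · 2 · 0
2 · 1 · 3 · 2 · 1
0 · 2 · 1 · 3 · 3
t=17: 1 · 2 · 1 · 3 · 1
3 · 3 · 0 · 2 · 0
2 · 1 · 3 · 3 · 1
0 · 2 · 1 · 3 · 3
t=18: 1 · 2 · 1 · 3 · 1
3 · 3 · 1 · 3 · 0
2 · 2 · 0 · 2 · 3
0 · 2 · 3 · 1 · 0

3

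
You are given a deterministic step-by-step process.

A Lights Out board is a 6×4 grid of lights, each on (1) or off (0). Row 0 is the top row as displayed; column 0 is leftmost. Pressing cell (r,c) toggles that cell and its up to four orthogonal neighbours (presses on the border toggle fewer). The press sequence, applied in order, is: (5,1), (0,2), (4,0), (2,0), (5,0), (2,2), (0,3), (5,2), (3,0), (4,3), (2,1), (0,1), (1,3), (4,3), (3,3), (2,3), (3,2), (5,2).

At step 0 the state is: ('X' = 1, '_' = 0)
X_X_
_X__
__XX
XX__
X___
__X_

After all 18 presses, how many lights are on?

0) X_X_
_X__
__XX
XX__
X___
__X_
1) X_X_
_X__
__XX
XX__
XX__
XX__
2) XX_X
_XX_
__XX
XX__
XX__
XX__
3) XX_X
_XX_
__XX
_X__
____
_X__
4) XX_X
XXX_
XXXX
XX__
____
_X__
5) XX_X
XXX_
XXXX
XX__
X___
X___
6) XX_X
XX__
X___
XXX_
X___
X___
7) XXX_
XX_X
X___
XXX_
X___
X___
8) XXX_
XX_X
X___
XXX_
X_X_
XXXX
9) XXX_
XX_X
____
__X_
__X_
XXXX
10) XXX_
XX_X
____
__XX
___X
XXX_
11) XXX_
X__X
XXX_
_XXX
___X
XXX_
12) ____
XX_X
XXX_
_XXX
___X
XXX_
13) ___X
XXX_
XXXX
_XXX
___X
XXX_
14) ___X
XXX_
XXXX
_XX_
__X_
XXXX
15) ___X
XXX_
XXX_
_X_X
__XX
XXXX
16) ___X
XXXX
XX_X
_X__
__XX
XXXX
17) ___X
XXXX
XXXX
__XX
___X
XXXX
18) ___X
XXXX
XXXX
__XX
__XX
X___

14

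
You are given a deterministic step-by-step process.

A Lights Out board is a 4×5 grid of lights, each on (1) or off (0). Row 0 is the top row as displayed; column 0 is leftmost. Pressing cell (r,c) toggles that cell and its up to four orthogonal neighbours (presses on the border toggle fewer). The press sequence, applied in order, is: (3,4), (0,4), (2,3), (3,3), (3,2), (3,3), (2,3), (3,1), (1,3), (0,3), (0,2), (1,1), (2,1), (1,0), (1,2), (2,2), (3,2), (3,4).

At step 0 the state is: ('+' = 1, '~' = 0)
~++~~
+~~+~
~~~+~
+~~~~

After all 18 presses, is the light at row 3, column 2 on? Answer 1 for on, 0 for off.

0

0) ~++~~
+~~+~
~~~+~
+~~~~
1) ~++~~
+~~+~
~~~++
+~~++
2) ~++++
+~~++
~~~++
+~~++
3) ~++++
+~~~+
~~+~~
+~~~+
4) ~++++
+~~~+
~~++~
+~++~
5) ~++++
+~~~+
~~~+~
++~~~
6) ~++++
+~~~+
~~~~~
+++++
7) ~++++
+~~++
~~+++
+++~+
8) ~++++
+~~++
~++++
~~~~+
9) ~++~+
+~+~~
~++~+
~~~~+
10) ~+~+~
+~++~
~++~+
~~~~+
11) ~~+~~
+~~+~
~++~+
~~~~+
12) ~++~~
~+++~
~~+~+
~~~~+
13) ~++~~
~~++~
++~~+
~+~~+
14) +++~~
++++~
~+~~+
~+~~+
15) ++~~~
+~~~~
~++~+
~+~~+
16) ++~~~
+~+~~
~~~++
~++~+
17) ++~~~
+~+~~
~~+++
~~~++
18) ++~~~
+~+~~
~~++~
~~~~~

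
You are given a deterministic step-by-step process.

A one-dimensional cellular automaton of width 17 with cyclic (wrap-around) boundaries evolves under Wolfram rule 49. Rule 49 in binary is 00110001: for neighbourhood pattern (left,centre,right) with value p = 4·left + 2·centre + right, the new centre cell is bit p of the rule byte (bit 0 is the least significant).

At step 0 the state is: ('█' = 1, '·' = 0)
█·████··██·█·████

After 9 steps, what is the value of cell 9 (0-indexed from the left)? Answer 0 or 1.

1

gen 0: █·████··██·█·████
gen 1: ·█····█···█·█····
gen 2: ··███··██··█·████
gen 3: █····█···█··█····
gen 4: ·███··██··█··███·
gen 5: ····█···█··█····█
gen 6: ███··██··█··███··
gen 7: ···█···█··█····█·
gen 8: ██··██··█··███··█
gen 9: ··█···█··█····█··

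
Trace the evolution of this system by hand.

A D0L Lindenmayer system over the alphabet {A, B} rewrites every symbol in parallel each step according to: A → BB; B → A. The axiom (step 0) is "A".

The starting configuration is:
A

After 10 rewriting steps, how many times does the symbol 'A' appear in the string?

32

[0] A
[1] BB
[2] AA
[3] BBBB
[4] AAAA
[5] BBBBBBBB
[6] AAAAAAAA
[7] BBBBBBBBBBBBBBBB
[8] AAAAAAAAAAAAAAAA
[9] BBBBBBBBBBBBBBBBBBBBBBBBBBBBBBBB
[10] AAAAAAAAAAAAAAAAAAAAAAAAAAAAAAAA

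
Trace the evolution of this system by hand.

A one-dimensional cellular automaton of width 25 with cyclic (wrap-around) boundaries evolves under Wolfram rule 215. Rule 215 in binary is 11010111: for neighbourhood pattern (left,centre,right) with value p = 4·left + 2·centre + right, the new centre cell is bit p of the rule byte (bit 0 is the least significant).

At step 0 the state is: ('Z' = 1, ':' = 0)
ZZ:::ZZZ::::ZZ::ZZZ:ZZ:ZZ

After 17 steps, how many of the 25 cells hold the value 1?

20

k=0  ZZ:::ZZZ::::ZZ::ZZZ:ZZ:ZZ
k=1  ZZZZZ:ZZZZZZ:ZZZ:ZZ::Z::Z
k=2  ZZZZZ::ZZZZZ::ZZ::ZZZZZZ:
k=3  :ZZZZZZ:ZZZZZZ:ZZZ:ZZZZZ:
k=4  Z:ZZZZZ::ZZZZZ::ZZ::ZZZZZ
k=5  Z::ZZZZZZ:ZZZZZZ:ZZZ:ZZZZ
k=6  ZZZ:ZZZZZ::ZZZZZ::ZZ::ZZZ
k=7  ZZZ::ZZZZZZ:ZZZZZZ:ZZZ:ZZ
k=8  ZZZZZ:ZZZZZ::ZZZZZ::ZZ::Z
k=9  ZZZZZ::ZZZZZZ:ZZZZZZ:ZZZ:
k=10  :ZZZZZZ:ZZZZZ::ZZZZZ::ZZ:
k=11  Z:ZZZZZ::ZZZZZZ:ZZZZZZ:ZZ
k=12  Z::ZZZZZZ:ZZZZZ::ZZZZZ::Z
k=13  ZZZ:ZZZZZ::ZZZZZZ:ZZZZZZ:
k=14  :ZZ::ZZZZZZ:ZZZZZ::ZZZZZ:
k=15  Z:ZZZ:ZZZZZ::ZZZZZZ:ZZZZZ
k=16  Z::ZZ::ZZZZZZ:ZZZZZ::ZZZZ
k=17  ZZZ:ZZZ:ZZZZZ::ZZZZZZ:ZZZ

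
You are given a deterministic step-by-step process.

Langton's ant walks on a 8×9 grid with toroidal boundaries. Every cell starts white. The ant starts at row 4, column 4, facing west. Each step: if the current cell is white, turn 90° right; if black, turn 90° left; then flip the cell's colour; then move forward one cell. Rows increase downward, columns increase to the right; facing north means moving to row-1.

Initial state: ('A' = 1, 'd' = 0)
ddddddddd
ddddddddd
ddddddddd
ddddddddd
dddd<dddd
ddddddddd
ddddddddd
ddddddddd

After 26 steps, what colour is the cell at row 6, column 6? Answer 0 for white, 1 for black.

0

t=0: ddddddddd
ddddddddd
ddddddddd
ddddddddd
dddd<dddd
ddddddddd
ddddddddd
ddddddddd
t=1: ddddddddd
ddddddddd
ddddddddd
dddd^dddd
ddddAdddd
ddddddddd
ddddddddd
ddddddddd
t=2: ddddddddd
ddddddddd
ddddddddd
ddddA>ddd
ddddAdddd
ddddddddd
ddddddddd
ddddddddd
t=3: ddddddddd
ddddddddd
ddddddddd
ddddAAddd
ddddAvddd
ddddddddd
ddddddddd
ddddddddd
t=4: ddddddddd
ddddddddd
ddddddddd
ddddAAddd
dddd<Addd
ddddddddd
ddddddddd
ddddddddd
t=5: ddddddddd
ddddddddd
ddddddddd
ddddAAddd
dddddAddd
ddddvdddd
ddddddddd
ddddddddd
t=6: ddddddddd
ddddddddd
ddddddddd
ddddAAddd
dddddAddd
ddd<Adddd
ddddddddd
ddddddddd
t=7: ddddddddd
ddddddddd
ddddddddd
ddddAAddd
ddd^dAddd
dddAAdddd
ddddddddd
ddddddddd
t=8: ddddddddd
ddddddddd
ddddddddd
ddddAAddd
dddA>Addd
dddAAdddd
ddddddddd
ddddddddd
t=9: ddddddddd
ddddddddd
ddddddddd
ddddAAddd
dddAAAddd
dddAvdddd
ddddddddd
ddddddddd
t=10: ddddddddd
ddddddddd
ddddddddd
ddddAAddd
dddAAAddd
dddAd>ddd
ddddddddd
ddddddddd
t=11: ddddddddd
ddddddddd
ddddddddd
ddddAAddd
dddAAAddd
dddAdAddd
dddddvddd
ddddddddd
t=12: ddddddddd
ddddddddd
ddddddddd
ddddAAddd
dddAAAddd
dddAdAddd
dddd<Addd
ddddddddd
t=13: ddddddddd
ddddddddd
ddddddddd
ddddAAddd
dddAAAddd
dddA^Addd
ddddAAddd
ddddddddd
t=14: ddddddddd
ddddddddd
ddddddddd
ddddAAddd
dddAAAddd
dddAA>ddd
ddddAAddd
ddddddddd
t=15: ddddddddd
ddddddddd
ddddddddd
ddddAAddd
dddAA^ddd
dddAAdddd
ddddAAddd
ddddddddd
t=16: ddddddddd
ddddddddd
ddddddddd
ddddAAddd
dddA<dddd
dddAAdddd
ddddAAddd
ddddddddd
t=17: ddddddddd
ddddddddd
ddddddddd
ddddAAddd
dddAddddd
dddAvdddd
ddddAAddd
ddddddddd
t=18: ddddddddd
ddddddddd
ddddddddd
ddddAAddd
dddAddddd
dddAd>ddd
ddddAAddd
ddddddddd
t=19: ddddddddd
ddddddddd
ddddddddd
ddddAAddd
dddAddddd
dddAdAddd
ddddAvddd
ddddddddd
t=20: ddddddddd
ddddddddd
ddddddddd
ddddAAddd
dddAddddd
dddAdAddd
ddddAd>dd
ddddddddd
t=21: ddddddddd
ddddddddd
ddddddddd
ddddAAddd
dddAddddd
dddAdAddd
ddddAdAdd
ddddddvdd
t=22: ddddddddd
ddddddddd
ddddddddd
ddddAAddd
dddAddddd
dddAdAddd
ddddAdAdd
ddddd<Add
t=23: ddddddddd
ddddddddd
ddddddddd
ddddAAddd
dddAddddd
dddAdAddd
ddddA^Add
dddddAAdd
t=24: ddddddddd
ddddddddd
ddddddddd
ddddAAddd
dddAddddd
dddAdAddd
ddddAA>dd
dddddAAdd
t=25: ddddddddd
ddddddddd
ddddddddd
ddddAAddd
dddAddddd
dddAdA^dd
ddddAAddd
dddddAAdd
t=26: ddddddddd
ddddddddd
ddddddddd
ddddAAddd
dddAddddd
dddAdAA>d
ddddAAddd
dddddAAdd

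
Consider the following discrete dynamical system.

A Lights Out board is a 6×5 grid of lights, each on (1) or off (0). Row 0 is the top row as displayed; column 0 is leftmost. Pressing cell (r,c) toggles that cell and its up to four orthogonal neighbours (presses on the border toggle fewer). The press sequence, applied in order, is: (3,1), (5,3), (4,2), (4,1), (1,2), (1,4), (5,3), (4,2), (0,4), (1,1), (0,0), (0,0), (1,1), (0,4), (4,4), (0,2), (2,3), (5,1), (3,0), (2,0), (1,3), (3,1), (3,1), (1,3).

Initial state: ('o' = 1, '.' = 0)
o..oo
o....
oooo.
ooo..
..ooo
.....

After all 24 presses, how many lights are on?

k=0  o..oo
o....
oooo.
ooo..
..ooo
.....
k=1  o..oo
o....
o.oo.
.....
.oooo
.....
k=2  o..oo
o....
o.oo.
.....
.oo.o
..ooo
k=3  o..oo
o....
o.oo.
..o..
...oo
...oo
k=4  o..oo
o....
o.oo.
.oo..
ooooo
.o.oo
k=5  o.ooo
oooo.
o..o.
.oo..
ooooo
.o.oo
k=6  o.oo.
ooo.o
o..oo
.oo..
ooooo
.o.oo
k=7  o.oo.
ooo.o
o..oo
.oo..
ooo.o
.oo..
k=8  o.oo.
ooo.o
o..oo
.o...
o..oo
.o...
k=9  o.o.o
ooo..
o..oo
.o...
o..oo
.o...
k=10  ooo.o
.....
oo.oo
.o...
o..oo
.o...
k=11  ..o.o
o....
oo.oo
.o...
o..oo
.o...
k=12  ooo.o
.....
oo.oo
.o...
o..oo
.o...
k=13  o.o.o
ooo..
o..oo
.o...
o..oo
.o...
k=14  o.oo.
ooo.o
o..oo
.o...
o..oo
.o...
k=15  o.oo.
ooo.o
o..oo
.o..o
o....
.o..o
k=16  oo...
oo..o
o..oo
.o..o
o....
.o..o
k=17  oo...
oo.oo
o.o..
.o.oo
o....
.o..o
k=18  oo...
oo.oo
o.o..
.o.oo
oo...
o.o.o
k=19  oo...
oo.oo
..o..
o..oo
.o...
o.o.o
k=20  oo...
.o.oo
ooo..
...oo
.o...
o.o.o
k=21  oo.o.
.oo..
oooo.
...oo
.o...
o.o.o
k=22  oo.o.
.oo..
o.oo.
ooooo
.....
o.o.o
k=23  oo.o.
.oo..
oooo.
...oo
.o...
o.o.o
k=24  oo...
.o.oo
ooo..
...oo
.o...
o.o.o

14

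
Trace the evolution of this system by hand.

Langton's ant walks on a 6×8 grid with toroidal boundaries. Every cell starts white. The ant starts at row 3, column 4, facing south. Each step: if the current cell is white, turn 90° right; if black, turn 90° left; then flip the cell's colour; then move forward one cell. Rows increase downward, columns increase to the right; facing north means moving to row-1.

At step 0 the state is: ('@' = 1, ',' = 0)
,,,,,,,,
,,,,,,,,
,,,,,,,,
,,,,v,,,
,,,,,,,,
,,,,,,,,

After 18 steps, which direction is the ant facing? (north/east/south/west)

0) ,,,,,,,,
,,,,,,,,
,,,,,,,,
,,,,v,,,
,,,,,,,,
,,,,,,,,
1) ,,,,,,,,
,,,,,,,,
,,,,,,,,
,,,<@,,,
,,,,,,,,
,,,,,,,,
2) ,,,,,,,,
,,,,,,,,
,,,^,,,,
,,,@@,,,
,,,,,,,,
,,,,,,,,
3) ,,,,,,,,
,,,,,,,,
,,,@>,,,
,,,@@,,,
,,,,,,,,
,,,,,,,,
4) ,,,,,,,,
,,,,,,,,
,,,@@,,,
,,,@v,,,
,,,,,,,,
,,,,,,,,
5) ,,,,,,,,
,,,,,,,,
,,,@@,,,
,,,@,>,,
,,,,,,,,
,,,,,,,,
6) ,,,,,,,,
,,,,,,,,
,,,@@,,,
,,,@,@,,
,,,,,v,,
,,,,,,,,
7) ,,,,,,,,
,,,,,,,,
,,,@@,,,
,,,@,@,,
,,,,<@,,
,,,,,,,,
8) ,,,,,,,,
,,,,,,,,
,,,@@,,,
,,,@^@,,
,,,,@@,,
,,,,,,,,
9) ,,,,,,,,
,,,,,,,,
,,,@@,,,
,,,@@>,,
,,,,@@,,
,,,,,,,,
10) ,,,,,,,,
,,,,,,,,
,,,@@^,,
,,,@@,,,
,,,,@@,,
,,,,,,,,
11) ,,,,,,,,
,,,,,,,,
,,,@@@>,
,,,@@,,,
,,,,@@,,
,,,,,,,,
12) ,,,,,,,,
,,,,,,,,
,,,@@@@,
,,,@@,v,
,,,,@@,,
,,,,,,,,
13) ,,,,,,,,
,,,,,,,,
,,,@@@@,
,,,@@<@,
,,,,@@,,
,,,,,,,,
14) ,,,,,,,,
,,,,,,,,
,,,@@^@,
,,,@@@@,
,,,,@@,,
,,,,,,,,
15) ,,,,,,,,
,,,,,,,,
,,,@<,@,
,,,@@@@,
,,,,@@,,
,,,,,,,,
16) ,,,,,,,,
,,,,,,,,
,,,@,,@,
,,,@v@@,
,,,,@@,,
,,,,,,,,
17) ,,,,,,,,
,,,,,,,,
,,,@,,@,
,,,@,>@,
,,,,@@,,
,,,,,,,,
18) ,,,,,,,,
,,,,,,,,
,,,@,^@,
,,,@,,@,
,,,,@@,,
,,,,,,,,

north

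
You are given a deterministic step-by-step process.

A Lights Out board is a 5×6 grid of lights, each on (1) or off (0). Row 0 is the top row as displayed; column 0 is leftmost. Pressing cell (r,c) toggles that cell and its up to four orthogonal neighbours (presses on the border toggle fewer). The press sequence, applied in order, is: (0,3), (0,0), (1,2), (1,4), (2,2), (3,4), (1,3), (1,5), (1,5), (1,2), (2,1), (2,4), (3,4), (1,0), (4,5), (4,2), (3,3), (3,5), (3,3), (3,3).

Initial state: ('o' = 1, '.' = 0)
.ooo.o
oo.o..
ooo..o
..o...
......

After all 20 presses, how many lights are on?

[0] .ooo.o
oo.o..
ooo..o
..o...
......
[1] .o..oo
oo....
ooo..o
..o...
......
[2] o...oo
.o....
ooo..o
..o...
......
[3] o.o.oo
..oo..
oo...o
..o...
......
[4] o.o..o
..o.oo
oo..oo
..o...
......
[5] o.o..o
....oo
o.oooo
......
......
[6] o.o..o
....oo
o.oo.o
...ooo
....o.
[7] o.oo.o
..oo.o
o.o..o
...ooo
....o.
[8] o.oo..
..ooo.
o.o...
...ooo
....o.
[9] o.oo.o
..oo.o
o.o..o
...ooo
....o.
[10] o..o.o
.o...o
o....o
...ooo
....o.
[11] o..o.o
.....o
.oo..o
.o.ooo
....o.
[12] o..o.o
....oo
.oooo.
.o.o.o
....o.
[13] o..o.o
....oo
.ooo..
.o..o.
......
[14] ...o.o
oo..oo
oooo..
.o..o.
......
[15] ...o.o
oo..oo
oooo..
.o..oo
....oo
[16] ...o.o
oo..oo
oooo..
.oo.oo
.ooooo
[17] ...o.o
oo..oo
ooo...
.o.o.o
.oo.oo
[18] ...o.o
oo..oo
ooo..o
.o.oo.
.oo.o.
[19] ...o.o
oo..oo
oooo.o
.oo...
.oooo.
[20] ...o.o
oo..oo
ooo..o
.o.oo.
.oo.o.

16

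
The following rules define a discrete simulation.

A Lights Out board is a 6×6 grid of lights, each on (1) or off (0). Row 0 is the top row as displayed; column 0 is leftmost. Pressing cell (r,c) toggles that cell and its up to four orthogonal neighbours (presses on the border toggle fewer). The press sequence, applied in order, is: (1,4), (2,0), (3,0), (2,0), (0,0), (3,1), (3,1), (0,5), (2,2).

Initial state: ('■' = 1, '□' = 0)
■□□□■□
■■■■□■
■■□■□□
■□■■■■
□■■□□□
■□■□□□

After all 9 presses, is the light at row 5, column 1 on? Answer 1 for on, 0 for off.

0

0) ■□□□■□
■■■■□■
■■□■□□
■□■■■■
□■■□□□
■□■□□□
1) ■□□□□□
■■■□■□
■■□■■□
■□■■■■
□■■□□□
■□■□□□
2) ■□□□□□
□■■□■□
□□□■■□
□□■■■■
□■■□□□
■□■□□□
3) ■□□□□□
□■■□■□
■□□■■□
■■■■■■
■■■□□□
■□■□□□
4) ■□□□□□
■■■□■□
□■□■■□
□■■■■■
■■■□□□
■□■□□□
5) □■□□□□
□■■□■□
□■□■■□
□■■■■■
■■■□□□
■□■□□□
6) □■□□□□
□■■□■□
□□□■■□
■□□■■■
■□■□□□
■□■□□□
7) □■□□□□
□■■□■□
□■□■■□
□■■■■■
■■■□□□
■□■□□□
8) □■□□■■
□■■□■■
□■□■■□
□■■■■■
■■■□□□
■□■□□□
9) □■□□■■
□■□□■■
□□■□■□
□■□■■■
■■■□□□
■□■□□□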